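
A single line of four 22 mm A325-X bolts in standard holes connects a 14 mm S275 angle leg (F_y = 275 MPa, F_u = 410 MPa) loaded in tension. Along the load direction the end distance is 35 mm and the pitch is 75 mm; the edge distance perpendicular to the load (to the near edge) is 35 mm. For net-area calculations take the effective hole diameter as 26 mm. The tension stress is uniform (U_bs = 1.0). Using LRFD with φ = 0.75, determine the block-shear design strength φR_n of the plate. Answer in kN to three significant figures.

Shear plane L_v = 35 + 3·75 = 260 mm; A_gv = 260 × 14 = 3640 mm².
A_nv = (260 − 3.5·26) × 14 = 2366 mm².
A_nt = (35 − 0.5·26) × 14 = 308 mm².
0.6 F_u A_nv = 582 kN; 0.6 F_y A_gv = 600.6 kN → shear rupture governs the shear term.
R_n = 582 + 1.0 × 410 × 308 / 1000 = 708.3 kN.
Design strength φR_n = 0.75 × 708.3 = 531 kN.

531 kN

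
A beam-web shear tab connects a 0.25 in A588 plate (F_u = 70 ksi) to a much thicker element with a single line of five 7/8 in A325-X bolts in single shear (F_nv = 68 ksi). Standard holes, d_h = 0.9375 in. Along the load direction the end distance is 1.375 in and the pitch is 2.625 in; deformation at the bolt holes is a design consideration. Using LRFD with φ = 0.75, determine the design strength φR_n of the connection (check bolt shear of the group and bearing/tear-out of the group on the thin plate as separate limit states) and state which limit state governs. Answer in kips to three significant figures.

Bolt shear: A_b = π·0.875²/4 = 0.6013 in²; R_n = 68 × 0.6013 × 5 × 1 = 204.4 kips → 0.75 × 204.4 = 153 kips.
Bearing (1.2 l_c t F_u ≤ 2.4 d t F_u): upper limit = 2.4·0.875·0.25·70 = 36.75 kips.
  Edge l_c = 1.375 − 0.9375/2 = 0.9062 → r_n = 19.03 kips; interior l_c = 2.625 − 0.9375 = 1.688 → r_n = 35.44 kips.
  R_n,bearing = 1·19.03 + 4·35.44 = 160.8 kips → 0.75 × 160.8 = 121 kips.
Bearing governs: 121 kips.

121 kips (bearing governs)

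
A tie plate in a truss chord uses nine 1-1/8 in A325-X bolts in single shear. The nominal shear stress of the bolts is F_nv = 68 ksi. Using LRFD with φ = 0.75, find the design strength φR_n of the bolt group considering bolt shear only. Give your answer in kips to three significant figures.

456 kips

A_b = π × 1.125² / 4 = 0.994 in².
R_n = F_nv · A_b · n · n_s = 68 × 0.994 × 9 × 1 = 608.3 kips.
Design strength φR_n = 0.75 × 608.3 = 456 kips.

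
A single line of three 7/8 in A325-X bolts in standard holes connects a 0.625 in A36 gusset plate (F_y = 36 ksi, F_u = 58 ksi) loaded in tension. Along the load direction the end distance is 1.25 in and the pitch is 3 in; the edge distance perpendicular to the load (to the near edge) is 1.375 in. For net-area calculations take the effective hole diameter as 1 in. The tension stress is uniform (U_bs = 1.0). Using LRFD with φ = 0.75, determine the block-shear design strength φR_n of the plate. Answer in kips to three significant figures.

Shear plane L_v = 1.25 + 2·3 = 7.25 in; A_gv = 7.25 × 0.625 = 4.531 in².
A_nv = (7.25 − 2.5·1) × 0.625 = 2.969 in².
A_nt = (1.375 − 0.5·1) × 0.625 = 0.5469 in².
0.6 F_u A_nv = 103.3 kips; 0.6 F_y A_gv = 97.87 kips → shear yielding governs the shear term.
R_n = 97.87 + 1.0 × 58 × 0.5469 = 129.6 kips.
Design strength φR_n = 0.75 × 129.6 = 97.2 kips.

97.2 kips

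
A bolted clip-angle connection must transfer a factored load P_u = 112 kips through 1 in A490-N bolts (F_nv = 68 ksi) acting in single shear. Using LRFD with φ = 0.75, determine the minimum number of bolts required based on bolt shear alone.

A_b = π·1²/4 = 0.7854 in².
Per-bolt design strength φR_n = 0.75 × 68 × 0.7854 × 1 = 40.06 kips.
n ≥ 112 / 40.06 = 2.796 → use 3 bolts.

3 bolts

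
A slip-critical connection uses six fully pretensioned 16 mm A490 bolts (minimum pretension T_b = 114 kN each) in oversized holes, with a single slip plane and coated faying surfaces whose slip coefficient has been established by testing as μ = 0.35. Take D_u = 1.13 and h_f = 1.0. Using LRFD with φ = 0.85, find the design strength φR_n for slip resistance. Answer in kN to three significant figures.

230 kN

R_n = μ · D_u · h_f · T_b · n_s · n_b = 0.35 × 1.13 × 1.0 × 114 × 1 × 6 = 270.5 kN.
Design strength φR_n = 0.85 × 270.5 = 230 kN.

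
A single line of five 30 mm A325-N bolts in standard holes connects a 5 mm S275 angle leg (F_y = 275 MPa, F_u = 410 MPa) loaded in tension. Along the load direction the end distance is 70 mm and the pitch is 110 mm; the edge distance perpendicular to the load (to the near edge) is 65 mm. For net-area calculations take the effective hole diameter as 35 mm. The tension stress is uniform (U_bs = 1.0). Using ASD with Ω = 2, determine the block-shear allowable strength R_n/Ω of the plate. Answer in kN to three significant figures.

Shear plane L_v = 70 + 4·110 = 510 mm; A_gv = 510 × 5 = 2550 mm².
A_nv = (510 − 4.5·35) × 5 = 1762 mm².
A_nt = (65 − 0.5·35) × 5 = 237.5 mm².
0.6 F_u A_nv = 433.6 kN; 0.6 F_y A_gv = 420.8 kN → shear yielding governs the shear term.
R_n = 420.8 + 1.0 × 410 × 237.5 / 1000 = 518.1 kN.
Allowable strength R_n/Ω = 518.1 / 2 = 259 kN.

259 kN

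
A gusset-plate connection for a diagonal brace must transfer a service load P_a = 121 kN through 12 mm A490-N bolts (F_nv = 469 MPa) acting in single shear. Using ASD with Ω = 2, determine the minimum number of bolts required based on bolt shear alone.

A_b = π·12²/4 = 113.1 mm².
Per-bolt allowable strength R_n/Ω = 469 × 113.1 × 1 / 1000 / 2 = 26.52 kN.
n ≥ 121 / 26.52 = 4.562 → use 5 bolts.

5 bolts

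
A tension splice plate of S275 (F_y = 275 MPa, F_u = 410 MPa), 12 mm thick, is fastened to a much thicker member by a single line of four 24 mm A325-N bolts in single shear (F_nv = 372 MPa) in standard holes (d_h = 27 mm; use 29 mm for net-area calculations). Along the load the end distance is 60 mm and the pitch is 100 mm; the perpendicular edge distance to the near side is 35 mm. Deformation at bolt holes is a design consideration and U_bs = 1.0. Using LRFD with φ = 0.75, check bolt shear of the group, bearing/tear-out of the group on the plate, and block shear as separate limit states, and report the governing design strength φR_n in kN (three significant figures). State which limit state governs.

Bolt shear: A_b = π·24²/4 = 452.4 mm²; R_n = 372 × 452.4 × 4 × 1 / 1000 = 673.2 kN → 0.75 × 673.2 = 505 kN.
Bearing: edge l_c = 46.5, r_n = 274.5 kN; interior l_c = 73, r_n = 283.4 kN; R_n = 274.5 + 3·283.4 = 1125 kN → 844 kN.
Block shear: A_gv = 4320, A_nv = 3102, A_nt = 246 mm²; R_n = min(0.6F_uA_nv, 0.6F_yA_gv) + U_bs·F_u·A_nt = 813.7 kN → 610 kN.
Bolt shear governs: 505 kN.

505 kN (bolt shear governs)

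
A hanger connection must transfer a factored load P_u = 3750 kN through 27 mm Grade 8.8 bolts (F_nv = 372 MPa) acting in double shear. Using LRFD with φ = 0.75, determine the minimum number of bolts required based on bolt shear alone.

A_b = π·27²/4 = 572.6 mm².
Per-bolt design strength φR_n = 0.75 × 372 × 572.6 × 2 / 1000 = 319.5 kN.
n ≥ 3750 / 319.5 = 11.74 → use 12 bolts.

12 bolts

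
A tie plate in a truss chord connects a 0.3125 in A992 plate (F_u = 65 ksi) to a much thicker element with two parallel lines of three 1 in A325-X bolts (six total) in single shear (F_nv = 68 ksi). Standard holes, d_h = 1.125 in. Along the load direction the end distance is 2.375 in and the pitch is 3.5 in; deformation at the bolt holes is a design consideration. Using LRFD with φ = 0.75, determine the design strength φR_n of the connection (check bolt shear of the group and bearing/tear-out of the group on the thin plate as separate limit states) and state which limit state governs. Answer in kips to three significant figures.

213 kips (bearing governs)

Bolt shear: A_b = π·1²/4 = 0.7854 in²; R_n = 68 × 0.7854 × 6 × 1 = 320.4 kips → 0.75 × 320.4 = 240 kips.
Bearing (1.2 l_c t F_u ≤ 2.4 d t F_u): upper limit = 2.4·1·0.3125·65 = 48.75 kips.
  Edge l_c = 2.375 − 1.125/2 = 1.812 → r_n = 44.18 kips; interior l_c = 3.5 − 1.125 = 2.375 → r_n = 48.75 kips.
  R_n,bearing = 2·44.18 + 4·48.75 = 283.4 kips → 0.75 × 283.4 = 213 kips.
Bearing governs: 213 kips.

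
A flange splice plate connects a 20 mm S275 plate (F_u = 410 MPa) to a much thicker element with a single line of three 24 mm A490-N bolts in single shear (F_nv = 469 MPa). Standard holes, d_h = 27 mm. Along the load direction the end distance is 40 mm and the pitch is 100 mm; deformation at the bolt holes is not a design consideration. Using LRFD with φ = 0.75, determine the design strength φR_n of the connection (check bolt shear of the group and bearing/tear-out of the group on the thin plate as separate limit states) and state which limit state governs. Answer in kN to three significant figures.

Bolt shear: A_b = π·24²/4 = 452.4 mm²; R_n = 469 × 452.4 × 3 × 1 / 1000 = 636.5 kN → 0.75 × 636.5 = 477 kN.
Bearing (1.5 l_c t F_u ≤ 3.0 d t F_u): upper limit = 3.0·24·20·410 / 1000 = 590.4 kN.
  Edge l_c = 40 − 27/2 = 26.5 → r_n = 325.9 kN; interior l_c = 100 − 27 = 73 → r_n = 590.4 kN.
  R_n,bearing = 1·325.9 + 2·590.4 = 1507 kN → 0.75 × 1507 = 1130 kN.
Bolt shear governs: 477 kN.

477 kN (bolt shear governs)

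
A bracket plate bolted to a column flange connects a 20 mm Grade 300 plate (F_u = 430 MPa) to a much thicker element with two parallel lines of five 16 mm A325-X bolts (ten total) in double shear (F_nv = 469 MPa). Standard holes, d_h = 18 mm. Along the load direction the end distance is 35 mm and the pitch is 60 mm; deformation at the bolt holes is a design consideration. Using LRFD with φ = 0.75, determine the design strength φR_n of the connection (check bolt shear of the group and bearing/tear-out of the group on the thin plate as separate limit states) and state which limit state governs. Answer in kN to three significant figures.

1410 kN (bolt shear governs)

Bolt shear: A_b = π·16²/4 = 201.1 mm²; R_n = 469 × 201.1 × 10 × 2 / 1000 = 1886 kN → 0.75 × 1886 = 1410 kN.
Bearing (1.2 l_c t F_u ≤ 2.4 d t F_u): upper limit = 2.4·16·20·430 / 1000 = 330.2 kN.
  Edge l_c = 35 − 18/2 = 26 → r_n = 268.3 kN; interior l_c = 60 − 18 = 42 → r_n = 330.2 kN.
  R_n,bearing = 2·268.3 + 8·330.2 = 3179 kN → 0.75 × 3179 = 2380 kN.
Bolt shear governs: 1410 kN.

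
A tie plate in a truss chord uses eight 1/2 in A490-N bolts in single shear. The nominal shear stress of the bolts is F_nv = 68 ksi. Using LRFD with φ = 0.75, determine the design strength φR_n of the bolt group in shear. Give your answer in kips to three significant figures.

80.1 kips

A_b = π × 0.5² / 4 = 0.1963 in².
R_n = F_nv · A_b · n · n_s = 68 × 0.1963 × 8 × 1 = 106.8 kips.
Design strength φR_n = 0.75 × 106.8 = 80.1 kips.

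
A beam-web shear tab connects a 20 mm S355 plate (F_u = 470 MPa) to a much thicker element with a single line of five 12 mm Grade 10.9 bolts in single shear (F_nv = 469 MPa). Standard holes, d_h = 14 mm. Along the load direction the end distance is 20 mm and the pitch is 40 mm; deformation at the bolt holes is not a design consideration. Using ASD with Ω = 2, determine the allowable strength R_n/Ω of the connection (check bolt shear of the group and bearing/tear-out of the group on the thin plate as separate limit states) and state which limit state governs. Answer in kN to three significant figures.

133 kN (bolt shear governs)

Bolt shear: A_b = π·12²/4 = 113.1 mm²; R_n = 469 × 113.1 × 5 × 1 / 1000 = 265.2 kN → 265.2 / 2 = 133 kN.
Bearing (1.5 l_c t F_u ≤ 3.0 d t F_u): upper limit = 3.0·12·20·470 / 1000 = 338.4 kN.
  Edge l_c = 20 − 14/2 = 13 → r_n = 183.3 kN; interior l_c = 40 − 14 = 26 → r_n = 338.4 kN.
  R_n,bearing = 1·183.3 + 4·338.4 = 1537 kN → 1537 / 2 = 768 kN.
Bolt shear governs: 133 kN.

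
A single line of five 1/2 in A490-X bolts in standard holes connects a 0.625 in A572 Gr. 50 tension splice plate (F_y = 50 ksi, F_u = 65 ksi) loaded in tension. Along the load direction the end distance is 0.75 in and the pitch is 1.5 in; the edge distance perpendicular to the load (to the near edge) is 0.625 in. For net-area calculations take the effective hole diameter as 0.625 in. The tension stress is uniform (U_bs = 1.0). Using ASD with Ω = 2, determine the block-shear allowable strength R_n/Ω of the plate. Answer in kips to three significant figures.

54.3 kips

Shear plane L_v = 0.75 + 4·1.5 = 6.75 in; A_gv = 6.75 × 0.625 = 4.219 in².
A_nv = (6.75 − 4.5·0.625) × 0.625 = 2.461 in².
A_nt = (0.625 − 0.5·0.625) × 0.625 = 0.1953 in².
0.6 F_u A_nv = 95.98 kips; 0.6 F_y A_gv = 126.6 kips → shear rupture governs the shear term.
R_n = 95.98 + 1.0 × 65 × 0.1953 = 108.7 kips.
Allowable strength R_n/Ω = 108.7 / 2 = 54.3 kips.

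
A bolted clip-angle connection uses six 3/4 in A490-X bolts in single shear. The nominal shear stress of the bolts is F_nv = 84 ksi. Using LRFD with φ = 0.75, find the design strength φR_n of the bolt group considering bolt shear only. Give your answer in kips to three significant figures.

167 kips

A_b = π × 0.75² / 4 = 0.4418 in².
R_n = F_nv · A_b · n · n_s = 84 × 0.4418 × 6 × 1 = 222.7 kips.
Design strength φR_n = 0.75 × 222.7 = 167 kips.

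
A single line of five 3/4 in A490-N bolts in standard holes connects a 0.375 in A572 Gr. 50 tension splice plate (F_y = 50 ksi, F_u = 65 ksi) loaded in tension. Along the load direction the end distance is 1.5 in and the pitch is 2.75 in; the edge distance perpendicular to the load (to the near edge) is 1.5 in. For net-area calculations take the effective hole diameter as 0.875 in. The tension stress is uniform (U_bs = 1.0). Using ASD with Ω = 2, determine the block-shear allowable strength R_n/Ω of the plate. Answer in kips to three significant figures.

Shear plane L_v = 1.5 + 4·2.75 = 12.5 in; A_gv = 12.5 × 0.375 = 4.688 in².
A_nv = (12.5 − 4.5·0.875) × 0.375 = 3.211 in².
A_nt = (1.5 − 0.5·0.875) × 0.375 = 0.3984 in².
0.6 F_u A_nv = 125.2 kips; 0.6 F_y A_gv = 140.6 kips → shear rupture governs the shear term.
R_n = 125.2 + 1.0 × 65 × 0.3984 = 151.1 kips.
Allowable strength R_n/Ω = 151.1 / 2 = 75.6 kips.

75.6 kips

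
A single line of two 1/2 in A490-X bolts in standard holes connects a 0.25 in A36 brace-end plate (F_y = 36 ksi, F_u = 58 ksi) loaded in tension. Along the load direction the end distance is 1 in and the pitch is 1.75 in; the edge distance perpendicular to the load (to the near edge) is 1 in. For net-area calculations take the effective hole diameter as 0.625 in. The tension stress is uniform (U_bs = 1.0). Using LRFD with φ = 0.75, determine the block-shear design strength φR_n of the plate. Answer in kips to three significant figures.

18.6 kips

Shear plane L_v = 1 + 1·1.75 = 2.75 in; A_gv = 2.75 × 0.25 = 0.6875 in².
A_nv = (2.75 − 1.5·0.625) × 0.25 = 0.4531 in².
A_nt = (1 − 0.5·0.625) × 0.25 = 0.1719 in².
0.6 F_u A_nv = 15.77 kips; 0.6 F_y A_gv = 14.85 kips → shear yielding governs the shear term.
R_n = 14.85 + 1.0 × 58 × 0.1719 = 24.82 kips.
Design strength φR_n = 0.75 × 24.82 = 18.6 kips.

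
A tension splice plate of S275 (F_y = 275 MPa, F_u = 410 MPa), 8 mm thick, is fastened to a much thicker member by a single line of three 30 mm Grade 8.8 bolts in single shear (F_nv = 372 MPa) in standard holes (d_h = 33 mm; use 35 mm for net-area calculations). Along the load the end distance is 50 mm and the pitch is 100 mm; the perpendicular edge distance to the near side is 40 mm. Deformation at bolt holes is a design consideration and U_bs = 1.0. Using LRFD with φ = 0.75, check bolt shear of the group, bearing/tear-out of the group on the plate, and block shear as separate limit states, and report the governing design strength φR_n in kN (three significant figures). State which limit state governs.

Bolt shear: A_b = π·30²/4 = 706.9 mm²; R_n = 372 × 706.9 × 3 × 1 / 1000 = 788.9 kN → 0.75 × 788.9 = 592 kN.
Bearing: edge l_c = 33.5, r_n = 131.9 kN; interior l_c = 67, r_n = 236.2 kN; R_n = 131.9 + 2·236.2 = 604.2 kN → 453 kN.
Block shear: A_gv = 2000, A_nv = 1300, A_nt = 180 mm²; R_n = min(0.6F_uA_nv, 0.6F_yA_gv) + U_bs·F_u·A_nt = 393.6 kN → 295 kN.
Block shear governs: 295 kN.

295 kN (block shear governs)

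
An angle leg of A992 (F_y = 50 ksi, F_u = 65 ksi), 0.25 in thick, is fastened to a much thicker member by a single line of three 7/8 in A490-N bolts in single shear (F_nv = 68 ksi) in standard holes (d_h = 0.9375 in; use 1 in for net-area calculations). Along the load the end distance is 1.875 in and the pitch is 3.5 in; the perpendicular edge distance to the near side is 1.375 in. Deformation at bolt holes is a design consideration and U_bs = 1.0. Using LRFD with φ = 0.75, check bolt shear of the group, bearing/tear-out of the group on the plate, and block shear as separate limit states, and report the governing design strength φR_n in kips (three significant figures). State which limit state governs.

Bolt shear: A_b = π·0.875²/4 = 0.6013 in²; R_n = 68 × 0.6013 × 3 × 1 = 122.7 kips → 0.75 × 122.7 = 92 kips.
Bearing: edge l_c = 1.406, r_n = 27.42 kips; interior l_c = 2.562, r_n = 34.12 kips; R_n = 27.42 + 2·34.12 = 95.67 kips → 71.8 kips.
Block shear: A_gv = 2.219, A_nv = 1.594, A_nt = 0.2188 in²; R_n = min(0.6F_uA_nv, 0.6F_yA_gv) + U_bs·F_u·A_nt = 76.38 kips → 57.3 kips.
Block shear governs: 57.3 kips.

57.3 kips (block shear governs)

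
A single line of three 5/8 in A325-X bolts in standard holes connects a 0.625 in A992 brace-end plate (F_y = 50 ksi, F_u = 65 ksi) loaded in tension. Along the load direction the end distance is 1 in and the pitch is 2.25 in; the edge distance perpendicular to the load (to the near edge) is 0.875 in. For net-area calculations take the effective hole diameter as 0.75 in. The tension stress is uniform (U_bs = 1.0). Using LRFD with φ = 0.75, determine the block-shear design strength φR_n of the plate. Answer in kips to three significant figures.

Shear plane L_v = 1 + 2·2.25 = 5.5 in; A_gv = 5.5 × 0.625 = 3.438 in².
A_nv = (5.5 − 2.5·0.75) × 0.625 = 2.266 in².
A_nt = (0.875 − 0.5·0.75) × 0.625 = 0.3125 in².
0.6 F_u A_nv = 88.36 kips; 0.6 F_y A_gv = 103.1 kips → shear rupture governs the shear term.
R_n = 88.36 + 1.0 × 65 × 0.3125 = 108.7 kips.
Design strength φR_n = 0.75 × 108.7 = 81.5 kips.

81.5 kips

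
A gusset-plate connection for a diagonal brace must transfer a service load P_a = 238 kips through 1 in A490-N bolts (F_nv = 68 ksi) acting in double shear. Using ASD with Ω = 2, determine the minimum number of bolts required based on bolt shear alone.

5 bolts

A_b = π·1²/4 = 0.7854 in².
Per-bolt allowable strength R_n/Ω = 68 × 0.7854 × 2 / 2 = 53.41 kips.
n ≥ 238 / 53.41 = 4.456 → use 5 bolts.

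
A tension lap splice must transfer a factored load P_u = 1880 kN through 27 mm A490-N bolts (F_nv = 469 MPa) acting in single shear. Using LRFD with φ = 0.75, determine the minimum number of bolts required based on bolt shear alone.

A_b = π·27²/4 = 572.6 mm².
Per-bolt design strength φR_n = 0.75 × 469 × 572.6 × 1 / 1000 = 201.4 kN.
n ≥ 1880 / 201.4 = 9.335 → use 10 bolts.

10 bolts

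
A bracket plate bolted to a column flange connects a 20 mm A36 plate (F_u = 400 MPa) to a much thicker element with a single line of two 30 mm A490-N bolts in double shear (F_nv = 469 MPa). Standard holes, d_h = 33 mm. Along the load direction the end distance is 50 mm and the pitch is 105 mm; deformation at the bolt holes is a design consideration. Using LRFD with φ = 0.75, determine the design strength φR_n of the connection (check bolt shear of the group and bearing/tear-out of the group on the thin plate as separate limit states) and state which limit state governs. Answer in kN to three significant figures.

673 kN (bearing governs)

Bolt shear: A_b = π·30²/4 = 706.9 mm²; R_n = 469 × 706.9 × 2 × 2 / 1000 = 1326 kN → 0.75 × 1326 = 995 kN.
Bearing (1.2 l_c t F_u ≤ 2.4 d t F_u): upper limit = 2.4·30·20·400 / 1000 = 576 kN.
  Edge l_c = 50 − 33/2 = 33.5 → r_n = 321.6 kN; interior l_c = 105 − 33 = 72 → r_n = 576 kN.
  R_n,bearing = 1·321.6 + 1·576 = 897.6 kN → 0.75 × 897.6 = 673 kN.
Bearing governs: 673 kN.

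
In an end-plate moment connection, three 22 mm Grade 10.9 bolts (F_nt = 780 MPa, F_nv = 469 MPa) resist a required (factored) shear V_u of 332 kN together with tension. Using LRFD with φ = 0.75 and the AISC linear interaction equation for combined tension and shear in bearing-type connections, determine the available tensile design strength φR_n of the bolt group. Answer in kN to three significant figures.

A_b = π·22²/4 = 380.1 mm²; f_rv = 332 × 1000 / (3 × 380.1) = 291.1 MPa.
F'_nt = 1.3 F_nt − (F_nt / φF_nv) f_rv = 1.3·780 − (780/(0.75·469))·291.1 = 368.4 MPa, capped at F_nt → F'_nt = 368.4 MPa.
R_n = F'_nt · A_b · n = 368.4 × 380.1 × 3 / 1000 = 420.2 kN.
Design strength φR_n = 0.75 × 420.2 = 315 kN.

315 kN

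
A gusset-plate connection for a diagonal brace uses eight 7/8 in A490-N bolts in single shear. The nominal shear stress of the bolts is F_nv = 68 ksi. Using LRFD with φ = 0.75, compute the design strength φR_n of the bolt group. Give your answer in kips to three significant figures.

A_b = π × 0.875² / 4 = 0.6013 in².
R_n = F_nv · A_b · n · n_s = 68 × 0.6013 × 8 × 1 = 327.1 kips.
Design strength φR_n = 0.75 × 327.1 = 245 kips.

245 kips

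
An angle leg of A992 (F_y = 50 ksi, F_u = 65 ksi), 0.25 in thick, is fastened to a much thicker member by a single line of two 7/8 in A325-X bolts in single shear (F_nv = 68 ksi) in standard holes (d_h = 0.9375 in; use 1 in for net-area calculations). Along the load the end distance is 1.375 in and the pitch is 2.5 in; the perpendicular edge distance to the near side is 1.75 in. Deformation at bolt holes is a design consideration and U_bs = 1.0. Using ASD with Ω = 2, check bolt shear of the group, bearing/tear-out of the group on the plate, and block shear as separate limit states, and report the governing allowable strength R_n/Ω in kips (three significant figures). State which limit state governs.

21.7 kips (block shear governs)

Bolt shear: A_b = π·0.875²/4 = 0.6013 in²; R_n = 68 × 0.6013 × 2 × 1 = 81.78 kips → 81.78 / 2 = 40.9 kips.
Bearing: edge l_c = 0.9062, r_n = 17.67 kips; interior l_c = 1.562, r_n = 30.47 kips; R_n = 17.67 + 1·30.47 = 48.14 kips → 24.1 kips.
Block shear: A_gv = 0.9688, A_nv = 0.5938, A_nt = 0.3125 in²; R_n = min(0.6F_uA_nv, 0.6F_yA_gv) + U_bs·F_u·A_nt = 43.47 kips → 21.7 kips.
Block shear governs: 21.7 kips.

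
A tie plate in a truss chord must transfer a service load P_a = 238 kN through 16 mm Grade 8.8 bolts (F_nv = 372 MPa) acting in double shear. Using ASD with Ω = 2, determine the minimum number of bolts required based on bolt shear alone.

4 bolts

A_b = π·16²/4 = 201.1 mm².
Per-bolt allowable strength R_n/Ω = 372 × 201.1 × 2 / 1000 / 2 = 74.8 kN.
n ≥ 238 / 74.8 = 3.182 → use 4 bolts.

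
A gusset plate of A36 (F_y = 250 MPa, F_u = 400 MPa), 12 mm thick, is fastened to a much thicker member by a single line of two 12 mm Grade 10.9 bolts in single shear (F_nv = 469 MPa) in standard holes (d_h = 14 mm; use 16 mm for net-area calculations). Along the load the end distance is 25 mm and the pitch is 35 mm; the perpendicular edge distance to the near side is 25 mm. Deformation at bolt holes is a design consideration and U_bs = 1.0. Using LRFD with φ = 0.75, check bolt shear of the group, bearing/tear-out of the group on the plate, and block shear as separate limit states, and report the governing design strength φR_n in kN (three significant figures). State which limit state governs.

Bolt shear: A_b = π·12²/4 = 113.1 mm²; R_n = 469 × 113.1 × 2 × 1 / 1000 = 106.1 kN → 0.75 × 106.1 = 79.6 kN.
Bearing: edge l_c = 18, r_n = 103.7 kN; interior l_c = 21, r_n = 121 kN; R_n = 103.7 + 1·121 = 224.6 kN → 168 kN.
Block shear: A_gv = 720, A_nv = 432, A_nt = 204 mm²; R_n = min(0.6F_uA_nv, 0.6F_yA_gv) + U_bs·F_u·A_nt = 185.3 kN → 139 kN.
Bolt shear governs: 79.6 kN.

79.6 kN (bolt shear governs)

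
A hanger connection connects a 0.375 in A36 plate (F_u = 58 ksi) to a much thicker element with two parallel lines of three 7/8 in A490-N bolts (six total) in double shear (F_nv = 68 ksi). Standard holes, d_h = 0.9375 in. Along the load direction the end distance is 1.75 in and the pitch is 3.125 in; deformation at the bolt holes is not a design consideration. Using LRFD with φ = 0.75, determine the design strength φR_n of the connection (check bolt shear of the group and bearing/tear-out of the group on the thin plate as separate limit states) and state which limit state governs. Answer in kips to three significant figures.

Bolt shear: A_b = π·0.875²/4 = 0.6013 in²; R_n = 68 × 0.6013 × 6 × 2 = 490.7 kips → 0.75 × 490.7 = 368 kips.
Bearing (1.5 l_c t F_u ≤ 3.0 d t F_u): upper limit = 3.0·0.875·0.375·58 = 57.09 kips.
  Edge l_c = 1.75 − 0.9375/2 = 1.281 → r_n = 41.8 kips; interior l_c = 3.125 − 0.9375 = 2.188 → r_n = 57.09 kips.
  R_n,bearing = 2·41.8 + 4·57.09 = 312 kips → 0.75 × 312 = 234 kips.
Bearing governs: 234 kips.

234 kips (bearing governs)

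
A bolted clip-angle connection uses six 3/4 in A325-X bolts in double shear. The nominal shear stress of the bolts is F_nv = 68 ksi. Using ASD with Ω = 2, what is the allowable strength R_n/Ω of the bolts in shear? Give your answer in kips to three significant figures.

A_b = π × 0.75² / 4 = 0.4418 in².
R_n = F_nv · A_b · n · n_s = 68 × 0.4418 × 6 × 2 = 360.5 kips.
Allowable strength R_n/Ω = 360.5 / 2 = 180 kips.

180 kips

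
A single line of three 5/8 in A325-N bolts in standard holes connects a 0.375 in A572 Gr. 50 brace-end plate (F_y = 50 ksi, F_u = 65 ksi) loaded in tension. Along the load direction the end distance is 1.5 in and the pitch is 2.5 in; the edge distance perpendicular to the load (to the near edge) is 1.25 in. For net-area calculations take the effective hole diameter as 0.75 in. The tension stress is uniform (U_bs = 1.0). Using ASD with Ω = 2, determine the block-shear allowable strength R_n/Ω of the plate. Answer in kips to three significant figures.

Shear plane L_v = 1.5 + 2·2.5 = 6.5 in; A_gv = 6.5 × 0.375 = 2.438 in².
A_nv = (6.5 − 2.5·0.75) × 0.375 = 1.734 in².
A_nt = (1.25 − 0.5·0.75) × 0.375 = 0.3281 in².
0.6 F_u A_nv = 67.64 kips; 0.6 F_y A_gv = 73.12 kips → shear rupture governs the shear term.
R_n = 67.64 + 1.0 × 65 × 0.3281 = 88.97 kips.
Allowable strength R_n/Ω = 88.97 / 2 = 44.5 kips.

44.5 kips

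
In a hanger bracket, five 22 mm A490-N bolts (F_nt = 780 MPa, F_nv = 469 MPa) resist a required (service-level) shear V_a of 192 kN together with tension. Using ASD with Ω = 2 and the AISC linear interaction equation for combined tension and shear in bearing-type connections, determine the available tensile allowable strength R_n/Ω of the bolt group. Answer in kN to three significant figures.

A_b = π·22²/4 = 380.1 mm²; f_rv = 192 × 1000 / (5 × 380.1) = 101 MPa.
F'_nt = 1.3 F_nt − (Ω F_nt / F_nv) f_rv = 1.3·780 − (2·780/469)·101 = 678 MPa, capped at F_nt → F'_nt = 678 MPa.
R_n = F'_nt · A_b · n = 678 × 380.1 × 5 / 1000 = 1289 kN.
Allowable strength R_n/Ω = 1289 / 2 = 644 kN.

644 kN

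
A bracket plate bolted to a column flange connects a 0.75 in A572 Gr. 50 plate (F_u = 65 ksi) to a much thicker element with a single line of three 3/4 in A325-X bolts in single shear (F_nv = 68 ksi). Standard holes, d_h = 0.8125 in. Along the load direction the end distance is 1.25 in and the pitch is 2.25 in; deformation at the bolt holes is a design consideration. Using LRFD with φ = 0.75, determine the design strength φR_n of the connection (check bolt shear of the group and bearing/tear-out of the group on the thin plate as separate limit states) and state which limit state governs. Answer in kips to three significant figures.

Bolt shear: A_b = π·0.75²/4 = 0.4418 in²; R_n = 68 × 0.4418 × 3 × 1 = 90.12 kips → 0.75 × 90.12 = 67.6 kips.
Bearing (1.2 l_c t F_u ≤ 2.4 d t F_u): upper limit = 2.4·0.75·0.75·65 = 87.75 kips.
  Edge l_c = 1.25 − 0.8125/2 = 0.8438 → r_n = 49.36 kips; interior l_c = 2.25 − 0.8125 = 1.438 → r_n = 84.09 kips.
  R_n,bearing = 1·49.36 + 2·84.09 = 217.5 kips → 0.75 × 217.5 = 163 kips.
Bolt shear governs: 67.6 kips.

67.6 kips (bolt shear governs)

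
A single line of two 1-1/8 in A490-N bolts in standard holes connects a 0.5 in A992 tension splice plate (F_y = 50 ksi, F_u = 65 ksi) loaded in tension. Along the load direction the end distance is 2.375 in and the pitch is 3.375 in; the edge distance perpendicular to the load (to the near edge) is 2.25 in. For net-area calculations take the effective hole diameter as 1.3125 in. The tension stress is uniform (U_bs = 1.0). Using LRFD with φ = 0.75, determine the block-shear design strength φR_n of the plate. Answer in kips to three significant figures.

94.1 kips

Shear plane L_v = 2.375 + 1·3.375 = 5.75 in; A_gv = 5.75 × 0.5 = 2.875 in².
A_nv = (5.75 − 1.5·1.3125) × 0.5 = 1.891 in².
A_nt = (2.25 − 0.5·1.3125) × 0.5 = 0.7969 in².
0.6 F_u A_nv = 73.73 kips; 0.6 F_y A_gv = 86.25 kips → shear rupture governs the shear term.
R_n = 73.73 + 1.0 × 65 × 0.7969 = 125.5 kips.
Design strength φR_n = 0.75 × 125.5 = 94.1 kips.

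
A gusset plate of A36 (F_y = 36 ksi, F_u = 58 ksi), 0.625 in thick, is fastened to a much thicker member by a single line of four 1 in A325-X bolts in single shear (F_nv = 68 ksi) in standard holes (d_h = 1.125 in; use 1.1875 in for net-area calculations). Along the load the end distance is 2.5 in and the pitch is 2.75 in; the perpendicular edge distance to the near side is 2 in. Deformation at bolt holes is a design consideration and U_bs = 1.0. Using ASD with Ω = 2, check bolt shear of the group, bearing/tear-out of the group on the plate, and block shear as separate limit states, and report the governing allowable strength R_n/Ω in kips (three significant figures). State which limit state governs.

97.2 kips (block shear governs)

Bolt shear: A_b = π·1²/4 = 0.7854 in²; R_n = 68 × 0.7854 × 4 × 1 = 213.6 kips → 213.6 / 2 = 107 kips.
Bearing: edge l_c = 1.938, r_n = 84.28 kips; interior l_c = 1.625, r_n = 70.69 kips; R_n = 84.28 + 3·70.69 = 296.3 kips → 148 kips.
Block shear: A_gv = 6.719, A_nv = 4.121, A_nt = 0.8789 in²; R_n = min(0.6F_uA_nv, 0.6F_yA_gv) + U_bs·F_u·A_nt = 194.4 kips → 97.2 kips.
Block shear governs: 97.2 kips.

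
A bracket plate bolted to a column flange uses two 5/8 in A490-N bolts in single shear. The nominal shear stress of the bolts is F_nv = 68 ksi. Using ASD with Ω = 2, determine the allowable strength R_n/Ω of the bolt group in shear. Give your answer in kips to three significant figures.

20.9 kips

A_b = π × 0.625² / 4 = 0.3068 in².
R_n = F_nv · A_b · n · n_s = 68 × 0.3068 × 2 × 1 = 41.72 kips.
Allowable strength R_n/Ω = 41.72 / 2 = 20.9 kips.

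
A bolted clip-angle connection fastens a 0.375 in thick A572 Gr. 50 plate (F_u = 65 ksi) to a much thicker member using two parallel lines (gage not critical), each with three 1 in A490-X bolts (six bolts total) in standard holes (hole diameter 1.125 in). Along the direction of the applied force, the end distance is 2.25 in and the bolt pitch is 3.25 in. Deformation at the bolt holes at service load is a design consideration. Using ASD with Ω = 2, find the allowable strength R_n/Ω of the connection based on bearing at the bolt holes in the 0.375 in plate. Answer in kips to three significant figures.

Per bolt r_n = 1.2 l_c t F_u ≤ 2.4 d t F_u; upper limit = 2.4 × 1 × 0.375 × 65 = 58.5 kips.
Edge bolt: l_c = 2.25 − 1.125/2 = 1.688 in → 1.2 × 1.688 × 0.375 × 65 = 49.36 → r_n = 49.36 kips.
Interior bolts: l_c = 3.25 − 1.125 = 2.125 in → 1.2 × 2.125 × 0.375 × 65 = 62.16 → r_n = 58.5 kips.
R_n = 2 × 49.36 + 4 × 58.5 = 332.7 kips.
Allowable strength R_n/Ω = 332.7 / 2 = 166 kips.

166 kips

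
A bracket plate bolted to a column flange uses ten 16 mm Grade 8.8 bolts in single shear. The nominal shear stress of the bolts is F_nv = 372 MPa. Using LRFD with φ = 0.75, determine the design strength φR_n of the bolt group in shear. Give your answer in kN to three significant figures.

A_b = π × 16² / 4 = 201.1 mm².
R_n = F_nv · A_b · n · n_s = 372 × 201.1 × 10 × 1 / 1000 = 748 kN.
Design strength φR_n = 0.75 × 748 = 561 kN.

561 kN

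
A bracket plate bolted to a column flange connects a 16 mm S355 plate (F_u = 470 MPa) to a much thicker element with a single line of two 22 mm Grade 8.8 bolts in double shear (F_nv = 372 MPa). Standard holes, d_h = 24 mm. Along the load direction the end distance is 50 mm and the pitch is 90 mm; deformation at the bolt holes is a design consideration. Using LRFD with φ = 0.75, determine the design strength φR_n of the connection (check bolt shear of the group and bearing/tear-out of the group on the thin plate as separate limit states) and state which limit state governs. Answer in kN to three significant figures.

424 kN (bolt shear governs)

Bolt shear: A_b = π·22²/4 = 380.1 mm²; R_n = 372 × 380.1 × 2 × 2 / 1000 = 565.6 kN → 0.75 × 565.6 = 424 kN.
Bearing (1.2 l_c t F_u ≤ 2.4 d t F_u): upper limit = 2.4·22·16·470 / 1000 = 397.1 kN.
  Edge l_c = 50 − 24/2 = 38 → r_n = 342.9 kN; interior l_c = 90 − 24 = 66 → r_n = 397.1 kN.
  R_n,bearing = 1·342.9 + 1·397.1 = 740 kN → 0.75 × 740 = 555 kN.
Bolt shear governs: 424 kN.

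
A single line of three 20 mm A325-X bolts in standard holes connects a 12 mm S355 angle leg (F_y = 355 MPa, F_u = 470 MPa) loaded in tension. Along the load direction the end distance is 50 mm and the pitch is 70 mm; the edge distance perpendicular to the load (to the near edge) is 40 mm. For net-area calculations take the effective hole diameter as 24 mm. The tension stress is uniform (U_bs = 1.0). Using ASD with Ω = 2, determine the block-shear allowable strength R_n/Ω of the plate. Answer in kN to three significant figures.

299 kN

Shear plane L_v = 50 + 2·70 = 190 mm; A_gv = 190 × 12 = 2280 mm².
A_nv = (190 − 2.5·24) × 12 = 1560 mm².
A_nt = (40 − 0.5·24) × 12 = 336 mm².
0.6 F_u A_nv = 439.9 kN; 0.6 F_y A_gv = 485.6 kN → shear rupture governs the shear term.
R_n = 439.9 + 1.0 × 470 × 336 / 1000 = 597.8 kN.
Allowable strength R_n/Ω = 597.8 / 2 = 299 kN.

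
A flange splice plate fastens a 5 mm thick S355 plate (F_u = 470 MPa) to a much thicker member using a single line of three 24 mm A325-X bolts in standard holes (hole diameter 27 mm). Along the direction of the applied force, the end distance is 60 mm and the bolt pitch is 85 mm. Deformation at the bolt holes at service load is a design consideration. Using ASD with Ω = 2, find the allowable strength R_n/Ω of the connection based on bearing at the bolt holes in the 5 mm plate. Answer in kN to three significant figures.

Per bolt r_n = 1.2 l_c t F_u ≤ 2.4 d t F_u; upper limit = 2.4 × 24 × 5 × 470 / 1000 = 135.4 kN.
Edge bolt: l_c = 60 − 27/2 = 46.5 mm → 1.2 × 46.5 × 5 × 470 / 1000 = 131.1 → r_n = 131.1 kN.
Interior bolts: l_c = 85 − 27 = 58 mm → 1.2 × 58 × 5 × 470 / 1000 = 163.6 → r_n = 135.4 kN.
R_n = 1 × 131.1 + 2 × 135.4 = 401.9 kN.
Allowable strength R_n/Ω = 401.9 / 2 = 201 kN.

201 kN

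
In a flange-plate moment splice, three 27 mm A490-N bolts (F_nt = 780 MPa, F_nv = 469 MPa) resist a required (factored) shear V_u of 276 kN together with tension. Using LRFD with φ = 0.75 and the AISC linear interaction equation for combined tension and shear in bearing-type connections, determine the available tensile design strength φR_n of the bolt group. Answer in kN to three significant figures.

A_b = π·27²/4 = 572.6 mm²; f_rv = 276 × 1000 / (3 × 572.6) = 160.7 MPa.
F'_nt = 1.3 F_nt − (F_nt / φF_nv) f_rv = 1.3·780 − (780/(0.75·469))·160.7 = 657.7 MPa, capped at F_nt → F'_nt = 657.7 MPa.
R_n = F'_nt · A_b · n = 657.7 × 572.6 × 3 / 1000 = 1130 kN.
Design strength φR_n = 0.75 × 1130 = 847 kN.

847 kN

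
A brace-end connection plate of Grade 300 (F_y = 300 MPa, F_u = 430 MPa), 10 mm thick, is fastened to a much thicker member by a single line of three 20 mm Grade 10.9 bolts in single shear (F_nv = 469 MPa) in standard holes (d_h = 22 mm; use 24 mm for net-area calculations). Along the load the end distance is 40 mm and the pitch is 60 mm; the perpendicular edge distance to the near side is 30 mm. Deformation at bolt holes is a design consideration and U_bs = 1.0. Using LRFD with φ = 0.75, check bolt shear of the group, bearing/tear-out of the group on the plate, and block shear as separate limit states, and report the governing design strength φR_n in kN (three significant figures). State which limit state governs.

Bolt shear: A_b = π·20²/4 = 314.2 mm²; R_n = 469 × 314.2 × 3 × 1 / 1000 = 442 kN → 0.75 × 442 = 332 kN.
Bearing: edge l_c = 29, r_n = 149.6 kN; interior l_c = 38, r_n = 196.1 kN; R_n = 149.6 + 2·196.1 = 541.8 kN → 406 kN.
Block shear: A_gv = 1600, A_nv = 1000, A_nt = 180 mm²; R_n = min(0.6F_uA_nv, 0.6F_yA_gv) + U_bs·F_u·A_nt = 335.4 kN → 252 kN.
Block shear governs: 252 kN.

252 kN (block shear governs)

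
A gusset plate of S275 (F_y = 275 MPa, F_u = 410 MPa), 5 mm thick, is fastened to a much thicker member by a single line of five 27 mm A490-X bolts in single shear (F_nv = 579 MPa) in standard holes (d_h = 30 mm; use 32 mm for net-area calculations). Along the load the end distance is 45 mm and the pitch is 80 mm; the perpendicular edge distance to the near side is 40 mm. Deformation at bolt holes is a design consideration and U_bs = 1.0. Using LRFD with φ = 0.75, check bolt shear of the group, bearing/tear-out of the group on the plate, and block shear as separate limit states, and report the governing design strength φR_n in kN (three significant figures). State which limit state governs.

241 kN (block shear governs)

Bolt shear: A_b = π·27²/4 = 572.6 mm²; R_n = 579 × 572.6 × 5 × 1 / 1000 = 1658 kN → 0.75 × 1658 = 1240 kN.
Bearing: edge l_c = 30, r_n = 73.8 kN; interior l_c = 50, r_n = 123 kN; R_n = 73.8 + 4·123 = 565.8 kN → 424 kN.
Block shear: A_gv = 1825, A_nv = 1105, A_nt = 120 mm²; R_n = min(0.6F_uA_nv, 0.6F_yA_gv) + U_bs·F_u·A_nt = 321 kN → 241 kN.
Block shear governs: 241 kN.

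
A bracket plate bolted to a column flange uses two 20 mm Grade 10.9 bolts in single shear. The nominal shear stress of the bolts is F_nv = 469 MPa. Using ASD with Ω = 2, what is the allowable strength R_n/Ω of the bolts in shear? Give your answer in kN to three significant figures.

147 kN

A_b = π × 20² / 4 = 314.2 mm².
R_n = F_nv · A_b · n · n_s = 469 × 314.2 × 2 × 1 / 1000 = 294.7 kN.
Allowable strength R_n/Ω = 294.7 / 2 = 147 kN.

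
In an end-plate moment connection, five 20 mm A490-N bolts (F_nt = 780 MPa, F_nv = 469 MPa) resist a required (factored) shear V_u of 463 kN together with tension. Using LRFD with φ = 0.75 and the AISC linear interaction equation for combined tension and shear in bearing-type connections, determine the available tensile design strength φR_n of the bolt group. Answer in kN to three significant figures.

425 kN

A_b = π·20²/4 = 314.2 mm²; f_rv = 463 × 1000 / (5 × 314.2) = 294.8 MPa.
F'_nt = 1.3 F_nt − (F_nt / φF_nv) f_rv = 1.3·780 − (780/(0.75·469))·294.8 = 360.4 MPa, capped at F_nt → F'_nt = 360.4 MPa.
R_n = F'_nt · A_b · n = 360.4 × 314.2 × 5 / 1000 = 566.1 kN.
Design strength φR_n = 0.75 × 566.1 = 425 kN.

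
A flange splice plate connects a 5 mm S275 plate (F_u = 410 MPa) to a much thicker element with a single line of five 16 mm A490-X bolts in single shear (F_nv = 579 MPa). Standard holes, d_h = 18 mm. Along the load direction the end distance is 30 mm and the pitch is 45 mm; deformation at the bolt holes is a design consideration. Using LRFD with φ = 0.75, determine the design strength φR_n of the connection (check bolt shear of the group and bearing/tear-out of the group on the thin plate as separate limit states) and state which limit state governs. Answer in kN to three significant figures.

238 kN (bearing governs)

Bolt shear: A_b = π·16²/4 = 201.1 mm²; R_n = 579 × 201.1 × 5 × 1 / 1000 = 582.1 kN → 0.75 × 582.1 = 437 kN.
Bearing (1.2 l_c t F_u ≤ 2.4 d t F_u): upper limit = 2.4·16·5·410 / 1000 = 78.72 kN.
  Edge l_c = 30 − 18/2 = 21 → r_n = 51.66 kN; interior l_c = 45 − 18 = 27 → r_n = 66.42 kN.
  R_n,bearing = 1·51.66 + 4·66.42 = 317.3 kN → 0.75 × 317.3 = 238 kN.
Bearing governs: 238 kN.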